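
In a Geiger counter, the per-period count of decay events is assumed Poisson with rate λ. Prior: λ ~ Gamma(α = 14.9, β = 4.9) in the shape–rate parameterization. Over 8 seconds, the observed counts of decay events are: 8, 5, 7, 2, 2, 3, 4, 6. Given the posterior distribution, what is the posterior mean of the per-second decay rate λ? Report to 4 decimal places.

With a Gamma(shape α, rate β) prior, the Poisson likelihood is conjugate: the posterior is Gamma(α + ΣXᵢ, β + n).
Sum of counts S = 37 over n = 8 seconds.
Posterior: Gamma(α+S, β+n) = Gamma(14.9+37, 4.9+8) = Gamma(51.9, 12.9).
Posterior mean = α/β = 51.9/12.9 = 4.0233.

4.0233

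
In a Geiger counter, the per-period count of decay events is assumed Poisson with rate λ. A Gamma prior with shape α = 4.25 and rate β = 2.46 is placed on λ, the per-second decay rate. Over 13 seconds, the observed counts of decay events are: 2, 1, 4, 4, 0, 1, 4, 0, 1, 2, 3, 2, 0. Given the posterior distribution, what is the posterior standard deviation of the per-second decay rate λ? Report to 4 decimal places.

0.3438

With a Gamma(shape α, rate β) prior, the Poisson likelihood is conjugate: the posterior is Gamma(α + ΣXᵢ, β + n).
Sum of counts S = 24 over n = 13 seconds.
Posterior: Gamma(α+S, β+n) = Gamma(4.25+24, 2.46+13) = Gamma(28.25, 15.46).
SD = √α/β = √28.25/15.46 = 0.3438.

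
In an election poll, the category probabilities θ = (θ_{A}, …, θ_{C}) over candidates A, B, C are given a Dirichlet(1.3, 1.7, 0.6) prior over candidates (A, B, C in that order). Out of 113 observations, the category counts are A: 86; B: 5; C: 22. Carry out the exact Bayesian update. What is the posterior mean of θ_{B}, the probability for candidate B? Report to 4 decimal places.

The Dirichlet prior is conjugate to the Multinomial likelihood: each posterior αⱼ = prior αⱼ + observed count nⱼ.
Posterior concentration: (87.3, 6.7, 22.6), total = 116.6.
E[θ_{B}|data] = α_{B}/Σα = 6.7/116.6 = 0.0575.

0.0575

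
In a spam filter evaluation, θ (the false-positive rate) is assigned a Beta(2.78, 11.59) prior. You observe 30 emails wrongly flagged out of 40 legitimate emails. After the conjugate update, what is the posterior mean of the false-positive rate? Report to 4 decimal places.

The Beta prior is conjugate to a Binomial/Bernoulli likelihood; the update adds successes to α and failures to β.
Posterior: Beta(α+k, β+n−k) = Beta(2.78+30, 11.59+10) = Beta(32.78, 21.59).
Posterior mean = α/(α+β) = 32.78/54.37 = 0.6029.

0.6029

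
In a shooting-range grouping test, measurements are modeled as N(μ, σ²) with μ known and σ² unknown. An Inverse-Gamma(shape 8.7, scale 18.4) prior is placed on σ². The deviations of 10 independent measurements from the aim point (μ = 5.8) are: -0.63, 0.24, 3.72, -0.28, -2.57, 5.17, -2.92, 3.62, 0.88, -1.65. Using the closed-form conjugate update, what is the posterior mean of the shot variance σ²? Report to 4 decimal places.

4.3163

With known mean μ and an Inverse-Gamma(α, β) prior on σ², the Normal likelihood is conjugate: posterior is Inv-Gamma(α + n/2, β + Σ(xᵢ−μ)²/2).
Σ(xᵢ−μ)² = (-0.63)² + (0.24)² + (3.72)² + (-0.28)² + (-2.57)² + (5.17)² + (-2.92)² + (3.62)² + (0.88)² + (-1.65)² = 72.8328.
Posterior: Inv-Gamma(8.7 + 10/2, 18.4 + 72.8328/2) = Inv-Gamma(13.70, 54.81640).
E[σ²|data] = β/(α−1) = 54.81640/12.70 = 4.3163.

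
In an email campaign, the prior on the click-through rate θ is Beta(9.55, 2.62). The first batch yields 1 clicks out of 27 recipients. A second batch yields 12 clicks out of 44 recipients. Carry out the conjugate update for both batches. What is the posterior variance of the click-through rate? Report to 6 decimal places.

The Beta prior is conjugate to a Binomial/Bernoulli likelihood; the update adds successes to α and failures to β.
After batch 1: Beta(9.55+1, 2.62+26) = Beta(10.55, 28.62).
After batch 2: Beta(10.55+12, 28.62+32) = Beta(22.55, 60.62).
Var = αβ/((α+β)²(α+β+1)) = 22.55·60.62/(83.17²·84.17) = 0.002348.

0.002348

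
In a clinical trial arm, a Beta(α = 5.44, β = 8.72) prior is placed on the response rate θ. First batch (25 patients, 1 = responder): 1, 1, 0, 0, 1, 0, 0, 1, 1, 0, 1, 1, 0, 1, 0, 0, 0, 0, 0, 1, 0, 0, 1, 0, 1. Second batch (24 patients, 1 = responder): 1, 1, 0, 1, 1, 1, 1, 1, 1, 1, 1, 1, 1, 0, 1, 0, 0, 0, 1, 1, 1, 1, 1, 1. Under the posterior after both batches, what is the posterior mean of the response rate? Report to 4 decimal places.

The Beta prior is conjugate to a Binomial/Bernoulli likelihood; the update adds successes to α and failures to β.
After batch 1: Beta(5.44+11, 8.72+14) = Beta(16.44, 22.72).
After batch 2: Beta(16.44+19, 22.72+5) = Beta(35.44, 27.72).
Posterior mean = α/(α+β) = 35.44/63.16 = 0.5611.

0.5611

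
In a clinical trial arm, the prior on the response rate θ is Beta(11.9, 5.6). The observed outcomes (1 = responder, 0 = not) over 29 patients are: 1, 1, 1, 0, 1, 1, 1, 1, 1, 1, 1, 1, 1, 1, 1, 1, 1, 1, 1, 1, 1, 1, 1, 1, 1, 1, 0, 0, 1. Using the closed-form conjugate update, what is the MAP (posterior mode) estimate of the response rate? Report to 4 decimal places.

0.8292

The Beta prior is conjugate to a Binomial/Bernoulli likelihood; the update adds successes to α and failures to β.
Posterior: Beta(α+k, β+n−k) = Beta(11.9+26, 5.6+3) = Beta(37.9, 8.6).
Mode of Beta(a,b) for a,b>1 is (a−1)/(a+b−2) = 36.9/44.5 = 0.8292.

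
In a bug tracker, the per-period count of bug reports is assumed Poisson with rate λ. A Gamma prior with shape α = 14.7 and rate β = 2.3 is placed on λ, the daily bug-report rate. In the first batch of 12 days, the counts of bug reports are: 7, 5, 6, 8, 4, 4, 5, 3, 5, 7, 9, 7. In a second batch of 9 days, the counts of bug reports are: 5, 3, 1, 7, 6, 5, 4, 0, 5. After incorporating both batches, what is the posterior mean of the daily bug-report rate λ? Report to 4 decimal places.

5.1803

With a Gamma(shape α, rate β) prior, the Poisson likelihood is conjugate: the posterior is Gamma(α + ΣXᵢ, β + n).
Batch 1: sum of counts S = 70 over n = 12 days.
After batch 1: Gamma(α+S, β+n) = Gamma(14.7+70, 2.3+12) = Gamma(84.7, 14.3).
Batch 2: sum of counts S = 36 over n = 9 days.
After batch 2: Gamma(α+S, β+n) = Gamma(84.7+36, 14.3+9) = Gamma(120.7, 23.3).
Posterior mean = α/β = 120.7/23.3 = 5.1803.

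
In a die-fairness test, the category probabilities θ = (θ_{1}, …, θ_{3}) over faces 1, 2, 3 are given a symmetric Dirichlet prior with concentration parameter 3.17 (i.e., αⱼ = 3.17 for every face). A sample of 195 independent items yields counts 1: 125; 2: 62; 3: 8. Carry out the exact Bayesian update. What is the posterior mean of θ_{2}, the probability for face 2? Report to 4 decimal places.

0.3187

The Dirichlet prior is conjugate to the Multinomial likelihood: each posterior αⱼ = prior αⱼ + observed count nⱼ.
Posterior concentration: (128.17, 65.17, 11.17), total = 204.51.
E[θ_{2}|data] = α_{2}/Σα = 65.17/204.51 = 0.3187.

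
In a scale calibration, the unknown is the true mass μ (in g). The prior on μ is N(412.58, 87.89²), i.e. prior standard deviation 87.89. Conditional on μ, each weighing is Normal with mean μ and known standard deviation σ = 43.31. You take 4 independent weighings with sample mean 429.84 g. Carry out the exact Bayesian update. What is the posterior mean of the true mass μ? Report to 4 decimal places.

428.8522

For Normal data with known variance σ², a Normal(μ₀, σ₀²) prior on μ is conjugate. Posterior precision = 1/σ₀² + n/σ²; posterior mean is the precision-weighted average of μ₀ and x̄.
n·x̄ = 4·429.84 = 1719.36.
σ₀² = 87.89² = 7724.6521, σ² = 43.31² = 1875.7561; σ² + n·σ₀² = 1875.7561 + 4·7724.6521 = 32774.3645.
Posterior mean = (μ₀/σ₀² + n·x̄/σ²)/(1/σ₀² + n/σ²) = (σ²·μ₀ + σ₀²·n·x̄)/(σ² + n·σ₀²) = (1875.7561·412.58 + 7724.6521·1719.36)/32774.3645 = 14055357.286394/32774.3645 = 428.8522.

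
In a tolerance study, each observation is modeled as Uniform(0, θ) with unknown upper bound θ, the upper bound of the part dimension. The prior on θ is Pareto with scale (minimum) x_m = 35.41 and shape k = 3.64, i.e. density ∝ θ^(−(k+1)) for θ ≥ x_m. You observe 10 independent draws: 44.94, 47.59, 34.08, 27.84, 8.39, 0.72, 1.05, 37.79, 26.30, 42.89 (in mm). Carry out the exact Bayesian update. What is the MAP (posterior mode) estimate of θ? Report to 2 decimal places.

47.59

A Pareto(scale x_m, shape k) prior on the upper bound θ of Uniform(0, θ) is conjugate: posterior is Pareto(max(x_m, max xᵢ), k + n).
Sample maximum = 47.59; prior scale x_m = 35.41 → posterior scale = max = 47.59.
Posterior shape = 3.64 + 10 = 13.64.
The Pareto density is decreasing on [x_m, ∞), so the mode is x_m = 47.59.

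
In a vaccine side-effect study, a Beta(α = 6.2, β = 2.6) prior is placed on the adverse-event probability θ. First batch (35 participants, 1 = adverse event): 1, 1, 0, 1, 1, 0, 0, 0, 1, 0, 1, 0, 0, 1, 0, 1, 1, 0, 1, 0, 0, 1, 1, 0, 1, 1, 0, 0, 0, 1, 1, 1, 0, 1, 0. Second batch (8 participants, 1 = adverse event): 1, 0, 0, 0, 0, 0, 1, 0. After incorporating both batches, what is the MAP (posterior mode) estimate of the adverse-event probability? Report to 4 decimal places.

The Beta prior is conjugate to a Binomial/Bernoulli likelihood; the update adds successes to α and failures to β.
After batch 1: Beta(6.2+18, 2.6+17) = Beta(24.2, 19.6).
After batch 2: Beta(24.2+2, 19.6+6) = Beta(26.2, 25.6).
Mode of Beta(a,b) for a,b>1 is (a−1)/(a+b−2) = 25.2/49.8 = 0.5060.

0.5060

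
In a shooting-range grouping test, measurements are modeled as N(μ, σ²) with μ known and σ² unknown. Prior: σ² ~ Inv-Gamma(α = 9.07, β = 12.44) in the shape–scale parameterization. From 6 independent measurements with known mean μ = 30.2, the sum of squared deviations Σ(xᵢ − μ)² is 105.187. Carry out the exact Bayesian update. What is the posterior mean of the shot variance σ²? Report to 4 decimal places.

5.8748

With known mean μ and an Inverse-Gamma(α, β) prior on σ², the Normal likelihood is conjugate: posterior is Inv-Gamma(α + n/2, β + Σ(xᵢ−μ)²/2).
Posterior: Inv-Gamma(9.07 + 6/2, 12.44 + 105.187/2) = Inv-Gamma(12.07, 65.0335).
E[σ²|data] = β/(α−1) = 65.0335/11.07 = 5.8748.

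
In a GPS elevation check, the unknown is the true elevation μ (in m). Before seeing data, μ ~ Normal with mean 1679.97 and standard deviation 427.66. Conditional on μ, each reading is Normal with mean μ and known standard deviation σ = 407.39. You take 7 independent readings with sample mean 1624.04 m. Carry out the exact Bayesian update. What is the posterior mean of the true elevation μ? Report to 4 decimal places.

1630.4585

For Normal data with known variance σ², a Normal(μ₀, σ₀²) prior on μ is conjugate. Posterior precision = 1/σ₀² + n/σ²; posterior mean is the precision-weighted average of μ₀ and x̄.
n·x̄ = 7·1624.04 = 11368.28.
σ₀² = 427.66² = 182893.0756, σ² = 407.39² = 165966.6121; σ² + n·σ₀² = 165966.6121 + 7·182893.0756 = 1446218.1413.
Posterior mean = (μ₀/σ₀² + n·x̄/σ²)/(1/σ₀² + n/σ²) = (σ²·μ₀ + σ₀²·n·x̄)/(σ² + n·σ₀²) = (165966.6121·1679.97 + 182893.0756·11368.28)/1446218.1413 = 2357998622.811605/1446218.1413 = 1630.4585.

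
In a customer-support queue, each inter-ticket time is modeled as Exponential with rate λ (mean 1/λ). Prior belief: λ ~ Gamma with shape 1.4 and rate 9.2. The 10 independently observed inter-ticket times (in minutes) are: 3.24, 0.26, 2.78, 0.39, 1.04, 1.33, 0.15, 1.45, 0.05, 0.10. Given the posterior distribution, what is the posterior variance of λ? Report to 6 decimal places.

0.028529

With a Gamma(shape α, rate β) prior on the exponential rate λ, the posterior after n observations with total T = Σxᵢ is Gamma(α+n, β+T).
Sum of observations T = 10.79 minutes; n = 10.
Posterior: Gamma(1.4+10, 9.2+10.79) = Gamma(11.4, 19.99).
Var = α/β² = 0.028529.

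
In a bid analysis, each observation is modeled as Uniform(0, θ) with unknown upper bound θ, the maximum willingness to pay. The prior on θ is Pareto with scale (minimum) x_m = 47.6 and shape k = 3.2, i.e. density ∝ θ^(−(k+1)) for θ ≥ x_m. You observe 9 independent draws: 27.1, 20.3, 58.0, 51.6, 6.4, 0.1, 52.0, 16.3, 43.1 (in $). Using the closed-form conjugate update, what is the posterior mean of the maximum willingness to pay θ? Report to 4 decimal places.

63.1786

A Pareto(scale x_m, shape k) prior on the upper bound θ of Uniform(0, θ) is conjugate: posterior is Pareto(max(x_m, max xᵢ), k + n).
Sample maximum = 58.0; prior scale x_m = 47.6 → posterior scale = max = 58.0.
Posterior shape = 3.2 + 9 = 12.2.
E[θ|data] = k·x_m/(k−1) = 12.2·58.0/11.2 = 63.1786.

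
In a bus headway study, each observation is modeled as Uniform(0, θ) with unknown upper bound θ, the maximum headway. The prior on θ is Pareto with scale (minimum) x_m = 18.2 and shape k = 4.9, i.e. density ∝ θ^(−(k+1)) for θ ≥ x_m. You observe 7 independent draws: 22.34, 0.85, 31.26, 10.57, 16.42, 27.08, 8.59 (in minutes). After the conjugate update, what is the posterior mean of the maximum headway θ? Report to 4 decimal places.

34.1279

A Pareto(scale x_m, shape k) prior on the upper bound θ of Uniform(0, θ) is conjugate: posterior is Pareto(max(x_m, max xᵢ), k + n).
Sample maximum = 31.26; prior scale x_m = 18.2 → posterior scale = max = 31.26.
Posterior shape = 4.9 + 7 = 11.9.
E[θ|data] = k·x_m/(k−1) = 11.9·31.26/10.9 = 34.1279.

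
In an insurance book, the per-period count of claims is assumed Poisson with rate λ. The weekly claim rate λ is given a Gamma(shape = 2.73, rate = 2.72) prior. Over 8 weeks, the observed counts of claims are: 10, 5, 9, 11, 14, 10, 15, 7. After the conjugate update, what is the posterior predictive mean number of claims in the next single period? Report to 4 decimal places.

With a Gamma(shape α, rate β) prior, the Poisson likelihood is conjugate: the posterior is Gamma(α + ΣXᵢ, β + n).
Sum of counts S = 81 over n = 8 weeks.
Posterior: Gamma(α+S, β+n) = Gamma(2.73+81, 2.72+8) = Gamma(83.73, 10.72).
The predictive distribution for one future period is NegBinom with mean α/β = 7.8106.

7.8106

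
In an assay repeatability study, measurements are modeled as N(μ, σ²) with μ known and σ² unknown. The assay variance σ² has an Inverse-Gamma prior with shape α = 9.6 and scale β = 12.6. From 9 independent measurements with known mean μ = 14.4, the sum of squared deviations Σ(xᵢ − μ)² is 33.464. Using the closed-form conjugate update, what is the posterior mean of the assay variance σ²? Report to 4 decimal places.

2.2391

With known mean μ and an Inverse-Gamma(α, β) prior on σ², the Normal likelihood is conjugate: posterior is Inv-Gamma(α + n/2, β + Σ(xᵢ−μ)²/2).
Posterior: Inv-Gamma(9.6 + 9/2, 12.6 + 33.464/2) = Inv-Gamma(14.10, 29.3320).
E[σ²|data] = β/(α−1) = 29.3320/13.10 = 2.2391.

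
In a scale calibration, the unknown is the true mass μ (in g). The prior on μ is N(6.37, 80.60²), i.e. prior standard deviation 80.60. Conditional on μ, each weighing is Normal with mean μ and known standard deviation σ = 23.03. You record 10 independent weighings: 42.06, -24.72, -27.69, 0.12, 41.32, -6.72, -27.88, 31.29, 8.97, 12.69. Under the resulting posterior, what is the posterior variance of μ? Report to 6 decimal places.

For Normal data with known variance σ², a Normal(μ₀, σ₀²) prior on μ is conjugate. Posterior precision = 1/σ₀² + n/σ²; posterior mean is the precision-weighted average of μ₀ and x̄.
σ₀² = 80.60² = 6496.36, σ² = 23.03² = 530.3809; σ² + n·σ₀² = 530.3809 + 10·6496.36 = 65493.9809.
Posterior precision = 1/σ₀² + n/σ² = 1/6496.36 + 10/530.3809 = (σ² + n·σ₀²)/(σ₀²σ²) = 65493.9809/(6496.36·530.3809); posterior variance σₙ² = σ₀²σ²/(σ² + n·σ₀²) = 6496.36·530.3809/65493.9809 = 52.608579.

52.608579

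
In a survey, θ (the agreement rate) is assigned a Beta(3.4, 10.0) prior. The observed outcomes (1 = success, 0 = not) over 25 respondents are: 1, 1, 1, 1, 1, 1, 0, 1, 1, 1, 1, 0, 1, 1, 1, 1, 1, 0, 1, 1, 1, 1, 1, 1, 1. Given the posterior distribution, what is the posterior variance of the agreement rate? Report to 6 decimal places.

0.005684

The Beta prior is conjugate to a Binomial/Bernoulli likelihood; the update adds successes to α and failures to β.
Posterior: Beta(α+k, β+n−k) = Beta(3.4+22, 10.0+3) = Beta(25.4, 13.0).
Var = αβ/((α+β)²(α+β+1)) = 25.4·13.0/(38.4²·39.4) = 0.005684.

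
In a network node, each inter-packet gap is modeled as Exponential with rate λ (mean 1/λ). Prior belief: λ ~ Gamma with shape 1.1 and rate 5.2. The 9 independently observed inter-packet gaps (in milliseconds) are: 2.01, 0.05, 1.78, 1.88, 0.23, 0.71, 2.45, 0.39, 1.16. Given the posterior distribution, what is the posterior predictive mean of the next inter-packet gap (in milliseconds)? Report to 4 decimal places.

With a Gamma(shape α, rate β) prior on the exponential rate λ, the posterior after n observations with total T = Σxᵢ is Gamma(α+n, β+T).
Sum of observations T = 10.66 milliseconds; n = 9.
Posterior: Gamma(1.1+9, 5.2+10.66) = Gamma(10.1, 15.86).
The predictive distribution for the next observation is Lomax; its mean is β/(α−1) = 15.86/9.1 = 1.7429.

1.7429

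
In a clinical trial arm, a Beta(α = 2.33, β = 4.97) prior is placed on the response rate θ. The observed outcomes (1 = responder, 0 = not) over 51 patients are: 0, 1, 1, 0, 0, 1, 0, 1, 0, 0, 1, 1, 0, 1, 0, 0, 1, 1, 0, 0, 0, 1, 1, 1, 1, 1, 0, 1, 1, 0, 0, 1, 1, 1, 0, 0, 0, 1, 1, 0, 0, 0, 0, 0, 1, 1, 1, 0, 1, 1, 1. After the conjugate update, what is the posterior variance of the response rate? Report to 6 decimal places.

The Beta prior is conjugate to a Binomial/Bernoulli likelihood; the update adds successes to α and failures to β.
Posterior: Beta(α+k, β+n−k) = Beta(2.33+27, 4.97+24) = Beta(29.33, 28.97).
Var = αβ/((α+β)²(α+β+1)) = 29.33·28.97/(58.30²·59.30) = 0.004216.

0.004216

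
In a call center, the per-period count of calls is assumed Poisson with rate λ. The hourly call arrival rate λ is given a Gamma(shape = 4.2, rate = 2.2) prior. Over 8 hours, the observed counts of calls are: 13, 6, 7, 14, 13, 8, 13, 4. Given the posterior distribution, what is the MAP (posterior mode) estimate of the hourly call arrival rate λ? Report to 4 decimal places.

With a Gamma(shape α, rate β) prior, the Poisson likelihood is conjugate: the posterior is Gamma(α + ΣXᵢ, β + n).
Sum of counts S = 78 over n = 8 hours.
Posterior: Gamma(α+S, β+n) = Gamma(4.2+78, 2.2+8) = Gamma(82.2, 10.2).
Mode of Gamma(α,β) for α≥1 is (α−1)/β = 81.2/10.2 = 7.9608.

7.9608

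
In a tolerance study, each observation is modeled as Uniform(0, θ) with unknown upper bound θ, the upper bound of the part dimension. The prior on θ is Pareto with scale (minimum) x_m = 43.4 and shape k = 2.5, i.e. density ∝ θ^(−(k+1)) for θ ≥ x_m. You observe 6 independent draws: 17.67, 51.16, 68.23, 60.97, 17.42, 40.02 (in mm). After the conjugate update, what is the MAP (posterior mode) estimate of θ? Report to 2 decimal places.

A Pareto(scale x_m, shape k) prior on the upper bound θ of Uniform(0, θ) is conjugate: posterior is Pareto(max(x_m, max xᵢ), k + n).
Sample maximum = 68.23; prior scale x_m = 43.4 → posterior scale = max = 68.23.
Posterior shape = 2.5 + 6 = 8.5.
The Pareto density is decreasing on [x_m, ∞), so the mode is x_m = 68.23.

68.23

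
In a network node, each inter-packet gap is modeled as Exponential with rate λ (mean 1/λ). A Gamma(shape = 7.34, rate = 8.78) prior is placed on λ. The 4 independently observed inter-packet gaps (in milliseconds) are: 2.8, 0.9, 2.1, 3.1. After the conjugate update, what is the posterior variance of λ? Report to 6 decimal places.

With a Gamma(shape α, rate β) prior on the exponential rate λ, the posterior after n observations with total T = Σxᵢ is Gamma(α+n, β+T).
Sum of observations T = 8.9 milliseconds; n = 4.
Posterior: Gamma(7.34+4, 8.78+8.9) = Gamma(11.34, 17.68).
Var = α/β² = 0.036278.

0.036278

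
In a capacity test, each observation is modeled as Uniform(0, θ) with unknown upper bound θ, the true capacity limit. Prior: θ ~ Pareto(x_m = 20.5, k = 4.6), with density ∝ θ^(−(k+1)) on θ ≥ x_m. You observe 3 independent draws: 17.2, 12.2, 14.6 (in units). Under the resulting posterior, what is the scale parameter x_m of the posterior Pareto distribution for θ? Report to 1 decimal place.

A Pareto(scale x_m, shape k) prior on the upper bound θ of Uniform(0, θ) is conjugate: posterior is Pareto(max(x_m, max xᵢ), k + n).
Sample maximum = 17.2; prior scale x_m = 20.5 → posterior scale = max = 20.5.
Posterior shape = 4.6 + 3 = 7.6.
Posterior scale x_m = 20.5.

20.5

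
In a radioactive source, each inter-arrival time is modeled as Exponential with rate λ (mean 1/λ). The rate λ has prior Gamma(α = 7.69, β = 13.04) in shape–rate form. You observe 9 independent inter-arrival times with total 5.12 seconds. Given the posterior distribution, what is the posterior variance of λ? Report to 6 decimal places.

With a Gamma(shape α, rate β) prior on the exponential rate λ, the posterior after n observations with total T = Σxᵢ is Gamma(α+n, β+T).
Posterior: Gamma(7.69+9, 13.04+5.12) = Gamma(16.69, 18.16).
Var = α/β² = 0.050609.

0.050609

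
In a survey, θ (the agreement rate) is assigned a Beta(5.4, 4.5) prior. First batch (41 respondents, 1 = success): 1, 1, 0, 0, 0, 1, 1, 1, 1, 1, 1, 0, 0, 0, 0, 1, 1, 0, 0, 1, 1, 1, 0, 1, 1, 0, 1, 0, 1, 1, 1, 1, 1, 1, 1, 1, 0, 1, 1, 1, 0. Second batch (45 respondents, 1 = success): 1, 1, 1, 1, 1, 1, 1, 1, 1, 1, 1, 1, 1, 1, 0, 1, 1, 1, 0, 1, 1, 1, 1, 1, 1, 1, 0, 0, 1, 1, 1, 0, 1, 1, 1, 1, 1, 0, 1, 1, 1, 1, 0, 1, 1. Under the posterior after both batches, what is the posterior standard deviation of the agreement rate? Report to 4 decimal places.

0.0449

The Beta prior is conjugate to a Binomial/Bernoulli likelihood; the update adds successes to α and failures to β.
After batch 1: Beta(5.4+27, 4.5+14) = Beta(32.4, 18.5).
After batch 2: Beta(32.4+38, 18.5+7) = Beta(70.4, 25.5).
Var = αβ/((α+β)²(α+β+1)) = 70.4·25.5/(95.9²·96.9) = 0.00201443; SD = √0.00201443 = 0.0449.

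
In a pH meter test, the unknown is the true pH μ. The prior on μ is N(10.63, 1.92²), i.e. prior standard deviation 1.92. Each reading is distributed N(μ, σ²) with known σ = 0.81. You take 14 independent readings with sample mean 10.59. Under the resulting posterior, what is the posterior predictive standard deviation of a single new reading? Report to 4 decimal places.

For Normal data with known variance σ², a Normal(μ₀, σ₀²) prior on μ is conjugate. Posterior precision = 1/σ₀² + n/σ²; posterior mean is the precision-weighted average of μ₀ and x̄.
σ₀² = 1.92² = 3.6864, σ² = 0.81² = 0.6561; σ² + n·σ₀² = 0.6561 + 14·3.6864 = 52.2657.
Posterior precision = 1/σ₀² + n/σ² = 1/3.6864 + 14/0.6561 = (σ² + n·σ₀²)/(σ₀²σ²) = 52.2657/(3.6864·0.6561); posterior variance σₙ² = σ₀²σ²/(σ² + n·σ₀²) = 3.6864·0.6561/52.2657 = 0.046276.
Predictive variance for one new observation = σₙ² + σ² = 3.6864·0.6561/52.2657 + 0.6561 = σ²·(σ₀² + 52.2657)/52.2657 = 0.6561·55.9521/52.2657 = 0.702376; SD = √(0.6561·55.9521/52.2657) = 0.8381.

0.8381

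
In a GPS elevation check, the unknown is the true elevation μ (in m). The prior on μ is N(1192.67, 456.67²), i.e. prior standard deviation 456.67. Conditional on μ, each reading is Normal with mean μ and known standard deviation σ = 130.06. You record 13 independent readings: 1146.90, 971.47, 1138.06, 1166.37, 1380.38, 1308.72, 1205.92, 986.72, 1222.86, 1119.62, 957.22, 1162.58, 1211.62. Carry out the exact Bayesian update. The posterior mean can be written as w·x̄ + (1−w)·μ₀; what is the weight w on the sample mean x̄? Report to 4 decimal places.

For Normal data with known variance σ², a Normal(μ₀, σ₀²) prior on μ is conjugate. Posterior precision = 1/σ₀² + n/σ²; posterior mean is the precision-weighted average of μ₀ and x̄.
σ₀² = 456.67² = 208547.4889, σ² = 130.06² = 16915.6036. Prior precision 1/σ₀² = 1/208547.4889; data precision n/σ² = 13/16915.6036.
w = (n/σ²)/(1/σ₀² + n/σ²) = n·σ₀²/(σ² + n·σ₀²) = 13·208547.4889/(16915.6036 + 13·208547.4889) = 2711117.3557/2728032.9593 = 0.9938.

0.9938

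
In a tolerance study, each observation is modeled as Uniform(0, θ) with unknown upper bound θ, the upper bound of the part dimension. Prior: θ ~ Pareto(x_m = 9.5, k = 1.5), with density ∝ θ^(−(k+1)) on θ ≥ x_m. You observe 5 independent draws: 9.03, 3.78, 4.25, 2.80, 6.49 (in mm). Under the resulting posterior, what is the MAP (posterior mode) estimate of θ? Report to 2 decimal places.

9.50

A Pareto(scale x_m, shape k) prior on the upper bound θ of Uniform(0, θ) is conjugate: posterior is Pareto(max(x_m, max xᵢ), k + n).
Sample maximum = 9.03; prior scale x_m = 9.5 → posterior scale = max = 9.50.
Posterior shape = 1.5 + 5 = 6.5.
The Pareto density is decreasing on [x_m, ∞), so the mode is x_m = 9.50.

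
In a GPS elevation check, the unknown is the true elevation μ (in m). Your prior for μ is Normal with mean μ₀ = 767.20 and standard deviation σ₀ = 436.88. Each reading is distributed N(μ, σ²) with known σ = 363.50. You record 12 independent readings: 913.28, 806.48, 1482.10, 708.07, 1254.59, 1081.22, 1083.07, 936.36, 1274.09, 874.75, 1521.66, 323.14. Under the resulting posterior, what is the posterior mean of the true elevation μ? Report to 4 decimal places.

1007.6934

For Normal data with known variance σ², a Normal(μ₀, σ₀²) prior on μ is conjugate. Posterior precision = 1/σ₀² + n/σ²; posterior mean is the precision-weighted average of μ₀ and x̄.
Σxᵢ = 913.28 + 806.48 + 1482.10 + 708.07 + 1254.59 + 1081.22 + 1083.07 + 936.36 + 1274.09 + 874.75 + 1521.66 + 323.14 = 12258.81, so n·x̄ = 12258.81.
σ₀² = 436.88² = 190864.1344, σ² = 363.50² = 132132.25; σ² + n·σ₀² = 132132.25 + 12·190864.1344 = 2422501.8628.
Posterior mean = (μ₀/σ₀² + n·x̄/σ²)/(1/σ₀² + n/σ²) = (σ²·μ₀ + σ₀²·n·x̄)/(σ² + n·σ₀²) = (132132.25·767.20 + 190864.1344·12258.81)/2422501.8628 = 2441139021.624064/2422501.8628 = 1007.6934.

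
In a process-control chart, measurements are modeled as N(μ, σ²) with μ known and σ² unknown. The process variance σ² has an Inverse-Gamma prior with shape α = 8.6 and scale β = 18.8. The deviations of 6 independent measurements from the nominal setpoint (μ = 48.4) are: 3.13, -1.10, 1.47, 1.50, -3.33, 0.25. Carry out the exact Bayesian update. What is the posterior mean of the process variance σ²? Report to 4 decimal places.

3.0268

With known mean μ and an Inverse-Gamma(α, β) prior on σ², the Normal likelihood is conjugate: posterior is Inv-Gamma(α + n/2, β + Σ(xᵢ−μ)²/2).
Σ(xᵢ−μ)² = (3.13)² + (-1.10)² + (1.47)² + (1.50)² + (-3.33)² + (0.25)² = 26.5692.
Posterior: Inv-Gamma(8.6 + 6/2, 18.8 + 26.5692/2) = Inv-Gamma(11.60, 32.08460).
E[σ²|data] = β/(α−1) = 32.08460/10.60 = 3.0268.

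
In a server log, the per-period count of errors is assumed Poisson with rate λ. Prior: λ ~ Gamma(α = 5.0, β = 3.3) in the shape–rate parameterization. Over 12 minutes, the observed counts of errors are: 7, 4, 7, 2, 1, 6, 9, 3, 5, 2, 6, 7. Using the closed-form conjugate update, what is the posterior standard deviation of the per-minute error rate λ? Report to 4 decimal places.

With a Gamma(shape α, rate β) prior, the Poisson likelihood is conjugate: the posterior is Gamma(α + ΣXᵢ, β + n).
Sum of counts S = 59 over n = 12 minutes.
Posterior: Gamma(α+S, β+n) = Gamma(5.0+59, 3.3+12) = Gamma(64.0, 15.3).
SD = √α/β = √64.0/15.3 = 0.5229.

0.5229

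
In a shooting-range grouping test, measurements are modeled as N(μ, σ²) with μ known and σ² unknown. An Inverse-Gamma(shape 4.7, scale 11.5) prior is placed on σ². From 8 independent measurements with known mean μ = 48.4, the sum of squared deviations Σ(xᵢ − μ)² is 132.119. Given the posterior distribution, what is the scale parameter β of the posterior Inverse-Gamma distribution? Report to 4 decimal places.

With known mean μ and an Inverse-Gamma(α, β) prior on σ², the Normal likelihood is conjugate: posterior is Inv-Gamma(α + n/2, β + Σ(xᵢ−μ)²/2).
Posterior: Inv-Gamma(4.7 + 8/2, 11.5 + 132.119/2) = Inv-Gamma(8.70, 77.5595).
Posterior β = 77.5595.

77.5595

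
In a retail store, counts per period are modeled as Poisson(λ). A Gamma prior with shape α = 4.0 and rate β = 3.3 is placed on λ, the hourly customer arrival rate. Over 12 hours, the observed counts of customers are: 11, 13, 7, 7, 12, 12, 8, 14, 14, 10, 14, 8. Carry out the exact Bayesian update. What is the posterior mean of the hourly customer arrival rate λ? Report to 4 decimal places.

8.7582

With a Gamma(shape α, rate β) prior, the Poisson likelihood is conjugate: the posterior is Gamma(α + ΣXᵢ, β + n).
Sum of counts S = 130 over n = 12 hours.
Posterior: Gamma(α+S, β+n) = Gamma(4.0+130, 3.3+12) = Gamma(134.0, 15.3).
Posterior mean = α/β = 134.0/15.3 = 8.7582.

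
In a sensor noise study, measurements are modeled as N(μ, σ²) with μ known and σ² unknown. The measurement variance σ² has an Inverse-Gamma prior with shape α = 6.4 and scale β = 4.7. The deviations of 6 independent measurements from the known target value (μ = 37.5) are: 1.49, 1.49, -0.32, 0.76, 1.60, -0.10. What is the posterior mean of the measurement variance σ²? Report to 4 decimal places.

1.0173

With known mean μ and an Inverse-Gamma(α, β) prior on σ², the Normal likelihood is conjugate: posterior is Inv-Gamma(α + n/2, β + Σ(xᵢ−μ)²/2).
Σ(xᵢ−μ)² = (1.49)² + (1.49)² + (-0.32)² + (0.76)² + (1.60)² + (-0.10)² = 7.6902.
Posterior: Inv-Gamma(6.4 + 6/2, 4.7 + 7.6902/2) = Inv-Gamma(9.40, 8.54510).
E[σ²|data] = β/(α−1) = 8.54510/8.40 = 1.0173.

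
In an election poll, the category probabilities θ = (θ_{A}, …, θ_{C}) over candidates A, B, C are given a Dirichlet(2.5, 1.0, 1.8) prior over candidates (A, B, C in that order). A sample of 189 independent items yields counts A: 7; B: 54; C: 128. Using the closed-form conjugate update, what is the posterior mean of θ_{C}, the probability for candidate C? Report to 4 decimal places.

The Dirichlet prior is conjugate to the Multinomial likelihood: each posterior αⱼ = prior αⱼ + observed count nⱼ.
Posterior concentration: (9.5, 55.0, 129.8), total = 194.3.
E[θ_{C}|data] = α_{C}/Σα = 129.8/194.3 = 0.6680.

0.6680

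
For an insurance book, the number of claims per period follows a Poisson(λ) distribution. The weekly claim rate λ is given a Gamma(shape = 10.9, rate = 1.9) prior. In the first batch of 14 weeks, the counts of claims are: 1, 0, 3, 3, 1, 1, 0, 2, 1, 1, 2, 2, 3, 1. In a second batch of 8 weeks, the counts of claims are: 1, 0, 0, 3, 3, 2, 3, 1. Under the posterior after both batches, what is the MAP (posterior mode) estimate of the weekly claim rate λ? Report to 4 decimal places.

With a Gamma(shape α, rate β) prior, the Poisson likelihood is conjugate: the posterior is Gamma(α + ΣXᵢ, β + n).
Batch 1: sum of counts S = 21 over n = 14 weeks.
After batch 1: Gamma(α+S, β+n) = Gamma(10.9+21, 1.9+14) = Gamma(31.9, 15.9).
Batch 2: sum of counts S = 13 over n = 8 weeks.
After batch 2: Gamma(α+S, β+n) = Gamma(31.9+13, 15.9+8) = Gamma(44.9, 23.9).
Mode of Gamma(α,β) for α≥1 is (α−1)/β = 43.9/23.9 = 1.8368.

1.8368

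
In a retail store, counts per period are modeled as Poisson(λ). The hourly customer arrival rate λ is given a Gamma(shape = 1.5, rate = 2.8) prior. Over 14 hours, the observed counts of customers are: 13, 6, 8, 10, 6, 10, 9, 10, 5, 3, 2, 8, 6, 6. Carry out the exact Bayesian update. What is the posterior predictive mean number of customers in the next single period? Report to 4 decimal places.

With a Gamma(shape α, rate β) prior, the Poisson likelihood is conjugate: the posterior is Gamma(α + ΣXᵢ, β + n).
Sum of counts S = 102 over n = 14 hours.
Posterior: Gamma(α+S, β+n) = Gamma(1.5+102, 2.8+14) = Gamma(103.5, 16.8).
The predictive distribution for one future period is NegBinom with mean α/β = 6.1607.

6.1607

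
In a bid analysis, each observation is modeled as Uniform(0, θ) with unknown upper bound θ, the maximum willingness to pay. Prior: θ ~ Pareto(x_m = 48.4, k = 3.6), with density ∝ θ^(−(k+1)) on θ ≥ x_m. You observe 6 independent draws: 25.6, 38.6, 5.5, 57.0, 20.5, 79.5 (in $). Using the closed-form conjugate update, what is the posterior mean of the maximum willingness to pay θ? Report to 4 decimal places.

88.7442

A Pareto(scale x_m, shape k) prior on the upper bound θ of Uniform(0, θ) is conjugate: posterior is Pareto(max(x_m, max xᵢ), k + n).
Sample maximum = 79.5; prior scale x_m = 48.4 → posterior scale = max = 79.5.
Posterior shape = 3.6 + 6 = 9.6.
E[θ|data] = k·x_m/(k−1) = 9.6·79.5/8.6 = 88.7442.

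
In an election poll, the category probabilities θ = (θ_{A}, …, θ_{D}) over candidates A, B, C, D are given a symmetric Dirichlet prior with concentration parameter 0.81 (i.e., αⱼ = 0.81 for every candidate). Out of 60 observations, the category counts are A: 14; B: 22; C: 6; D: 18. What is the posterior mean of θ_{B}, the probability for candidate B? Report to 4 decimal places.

The Dirichlet prior is conjugate to the Multinomial likelihood: each posterior αⱼ = prior αⱼ + observed count nⱼ.
Posterior concentration: (14.81, 22.81, 6.81, 18.81), total = 63.24.
E[θ_{B}|data] = α_{B}/Σα = 22.81/63.24 = 0.3607.

0.3607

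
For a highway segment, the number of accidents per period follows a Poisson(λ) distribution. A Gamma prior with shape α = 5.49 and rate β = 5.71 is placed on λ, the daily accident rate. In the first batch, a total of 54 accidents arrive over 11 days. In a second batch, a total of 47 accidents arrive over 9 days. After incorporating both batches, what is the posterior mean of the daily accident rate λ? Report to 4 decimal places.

With a Gamma(shape α, rate β) prior, the Poisson likelihood is conjugate: the posterior is Gamma(α + ΣXᵢ, β + n).
After batch 1: Gamma(α+S, β+n) = Gamma(5.49+54, 5.71+11) = Gamma(59.49, 16.71).
After batch 2: Gamma(α+S, β+n) = Gamma(59.49+47, 16.71+9) = Gamma(106.49, 25.71).
Posterior mean = α/β = 106.49/25.71 = 4.1420.

4.1420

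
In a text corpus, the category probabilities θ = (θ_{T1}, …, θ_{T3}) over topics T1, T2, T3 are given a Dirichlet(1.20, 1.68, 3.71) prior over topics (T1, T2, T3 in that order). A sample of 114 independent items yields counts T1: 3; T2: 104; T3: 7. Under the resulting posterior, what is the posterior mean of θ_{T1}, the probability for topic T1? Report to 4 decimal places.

The Dirichlet prior is conjugate to the Multinomial likelihood: each posterior αⱼ = prior αⱼ + observed count nⱼ.
Posterior concentration: (4.20, 105.68, 10.71), total = 120.59.
E[θ_{T1}|data] = α_{T1}/Σα = 4.20/120.59 = 0.0348.

0.0348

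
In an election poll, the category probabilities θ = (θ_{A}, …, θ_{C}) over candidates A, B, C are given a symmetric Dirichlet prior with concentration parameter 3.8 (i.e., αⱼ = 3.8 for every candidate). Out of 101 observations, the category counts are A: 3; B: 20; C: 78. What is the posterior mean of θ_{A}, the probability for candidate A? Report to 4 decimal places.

The Dirichlet prior is conjugate to the Multinomial likelihood: each posterior αⱼ = prior αⱼ + observed count nⱼ.
Posterior concentration: (6.8, 23.8, 81.8), total = 112.4.
E[θ_{A}|data] = α_{A}/Σα = 6.8/112.4 = 0.0605.

0.0605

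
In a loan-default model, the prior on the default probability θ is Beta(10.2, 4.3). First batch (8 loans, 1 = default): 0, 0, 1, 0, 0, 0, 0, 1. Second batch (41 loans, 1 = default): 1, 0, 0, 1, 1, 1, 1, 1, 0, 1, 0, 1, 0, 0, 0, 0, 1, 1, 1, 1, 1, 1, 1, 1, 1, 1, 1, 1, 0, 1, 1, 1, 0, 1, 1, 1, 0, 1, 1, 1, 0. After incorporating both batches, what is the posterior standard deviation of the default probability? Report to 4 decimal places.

0.0594

The Beta prior is conjugate to a Binomial/Bernoulli likelihood; the update adds successes to α and failures to β.
After batch 1: Beta(10.2+2, 4.3+6) = Beta(12.2, 10.3).
After batch 2: Beta(12.2+29, 10.3+12) = Beta(41.2, 22.3).
Var = αβ/((α+β)²(α+β+1)) = 41.2·22.3/(63.5²·64.5) = 0.00353260; SD = √0.00353260 = 0.0594.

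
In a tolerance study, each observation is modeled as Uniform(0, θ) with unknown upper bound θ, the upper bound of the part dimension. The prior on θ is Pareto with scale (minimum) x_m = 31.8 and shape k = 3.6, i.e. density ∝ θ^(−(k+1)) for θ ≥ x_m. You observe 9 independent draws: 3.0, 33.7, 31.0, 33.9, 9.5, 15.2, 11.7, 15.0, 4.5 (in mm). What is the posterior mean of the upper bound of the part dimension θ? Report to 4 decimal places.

A Pareto(scale x_m, shape k) prior on the upper bound θ of Uniform(0, θ) is conjugate: posterior is Pareto(max(x_m, max xᵢ), k + n).
Sample maximum = 33.9; prior scale x_m = 31.8 → posterior scale = max = 33.9.
Posterior shape = 3.6 + 9 = 12.6.
E[θ|data] = k·x_m/(k−1) = 12.6·33.9/11.6 = 36.8224.

36.8224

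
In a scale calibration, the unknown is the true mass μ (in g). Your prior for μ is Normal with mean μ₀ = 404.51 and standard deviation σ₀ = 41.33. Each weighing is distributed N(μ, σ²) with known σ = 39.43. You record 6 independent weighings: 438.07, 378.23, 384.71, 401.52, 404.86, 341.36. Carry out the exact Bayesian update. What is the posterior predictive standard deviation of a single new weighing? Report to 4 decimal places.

For Normal data with known variance σ², a Normal(μ₀, σ₀²) prior on μ is conjugate. Posterior precision = 1/σ₀² + n/σ²; posterior mean is the precision-weighted average of μ₀ and x̄.
σ₀² = 41.33² = 1708.1689, σ² = 39.43² = 1554.7249; σ² + n·σ₀² = 1554.7249 + 6·1708.1689 = 11803.7383.
Posterior precision = 1/σ₀² + n/σ² = 1/1708.1689 + 6/1554.7249 = (σ² + n·σ₀²)/(σ₀²σ²) = 11803.7383/(1708.1689·1554.7249); posterior variance σₙ² = σ₀²σ²/(σ² + n·σ₀²) = 1708.1689·1554.7249/11803.7383 = 224.990817.
Predictive variance for one new observation = σₙ² + σ² = 1708.1689·1554.7249/11803.7383 + 1554.7249 = σ²·(σ₀² + 11803.7383)/11803.7383 = 1554.7249·13511.9072/11803.7383 = 1779.715717; SD = √(1554.7249·13511.9072/11803.7383) = 42.1867.

42.1867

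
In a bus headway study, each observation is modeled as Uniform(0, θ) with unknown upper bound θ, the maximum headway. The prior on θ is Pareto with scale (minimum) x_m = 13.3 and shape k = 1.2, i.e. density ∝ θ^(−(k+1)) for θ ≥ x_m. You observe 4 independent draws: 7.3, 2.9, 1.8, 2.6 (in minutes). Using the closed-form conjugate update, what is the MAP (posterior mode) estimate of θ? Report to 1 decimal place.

13.3

A Pareto(scale x_m, shape k) prior on the upper bound θ of Uniform(0, θ) is conjugate: posterior is Pareto(max(x_m, max xᵢ), k + n).
Sample maximum = 7.3; prior scale x_m = 13.3 → posterior scale = max = 13.3.
Posterior shape = 1.2 + 4 = 5.2.
The Pareto density is decreasing on [x_m, ∞), so the mode is x_m = 13.3.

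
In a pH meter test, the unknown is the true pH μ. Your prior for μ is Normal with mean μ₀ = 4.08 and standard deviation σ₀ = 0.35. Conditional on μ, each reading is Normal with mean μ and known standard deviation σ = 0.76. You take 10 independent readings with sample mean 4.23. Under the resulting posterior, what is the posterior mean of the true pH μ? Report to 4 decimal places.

4.1819

For Normal data with known variance σ², a Normal(μ₀, σ₀²) prior on μ is conjugate. Posterior precision = 1/σ₀² + n/σ²; posterior mean is the precision-weighted average of μ₀ and x̄.
n·x̄ = 10·4.23 = 42.3.
σ₀² = 0.35² = 0.1225, σ² = 0.76² = 0.5776; σ² + n·σ₀² = 0.5776 + 10·0.1225 = 1.8026.
Posterior mean = (μ₀/σ₀² + n·x̄/σ²)/(1/σ₀² + n/σ²) = (σ²·μ₀ + σ₀²·n·x̄)/(σ² + n·σ₀²) = (0.5776·4.08 + 0.1225·42.3)/1.8026 = 7.538358/1.8026 = 4.1819.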